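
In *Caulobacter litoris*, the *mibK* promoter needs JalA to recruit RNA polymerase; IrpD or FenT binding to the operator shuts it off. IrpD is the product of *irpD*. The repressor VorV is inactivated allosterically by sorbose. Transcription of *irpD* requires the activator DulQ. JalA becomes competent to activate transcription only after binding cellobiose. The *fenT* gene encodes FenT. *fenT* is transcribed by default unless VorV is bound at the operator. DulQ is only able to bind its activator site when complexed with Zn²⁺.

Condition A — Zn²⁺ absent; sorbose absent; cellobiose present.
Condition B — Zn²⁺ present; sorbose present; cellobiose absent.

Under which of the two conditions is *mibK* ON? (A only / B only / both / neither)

A only

Condition A:
Zn²⁺ is absent, so DulQ is inactive.
Required activator DulQ is absent, so *irpD* is not transcribed.
So IrpD is not produced.
Sorbose is absent, so VorV is active.
With repressor VorV bound, *fenT* is not transcribed.
So FenT is not produced.
Cellobiose is present, so JalA is active.
No repressor is bound and JalA is active, so *mibK* is transcribed.
→ *mibK* is ON in A.
Condition B:
Zn²⁺ is present, so DulQ is active.
No repressor is bound and DulQ is active, so *irpD* is transcribed.
So IrpD is produced and active.
Sorbose is present, so VorV is inactive.
With no repressor bound, *fenT* is transcribed.
So FenT is produced and active.
Cellobiose is absent, so JalA is inactive.
With repressor IrpD bound, *mibK* is not transcribed.
→ *mibK* is OFF in B.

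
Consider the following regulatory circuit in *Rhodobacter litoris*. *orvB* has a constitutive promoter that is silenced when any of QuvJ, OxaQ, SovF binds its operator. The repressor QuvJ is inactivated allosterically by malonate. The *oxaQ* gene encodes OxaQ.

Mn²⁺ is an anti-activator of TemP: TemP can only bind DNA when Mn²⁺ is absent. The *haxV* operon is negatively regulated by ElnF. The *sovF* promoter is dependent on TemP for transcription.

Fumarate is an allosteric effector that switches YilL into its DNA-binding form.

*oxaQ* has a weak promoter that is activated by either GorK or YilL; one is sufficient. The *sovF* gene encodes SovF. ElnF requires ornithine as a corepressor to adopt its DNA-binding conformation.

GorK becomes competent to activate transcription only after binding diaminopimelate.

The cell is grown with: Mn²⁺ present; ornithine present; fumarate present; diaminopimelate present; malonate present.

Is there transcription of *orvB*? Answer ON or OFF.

OFF

Malonate is present, so QuvJ is inactive.
Diaminopimelate is present, so GorK is active.
Fumarate is present, so YilL is active.
Activator GorK is present, so *oxaQ* is transcribed.
So OxaQ is produced and active.
Mn²⁺ is present, so TemP is inactive.
Required activator TemP is absent, so *sovF* is not transcribed.
So SovF is not produced.
With repressor OxaQ bound, *orvB* is not transcribed.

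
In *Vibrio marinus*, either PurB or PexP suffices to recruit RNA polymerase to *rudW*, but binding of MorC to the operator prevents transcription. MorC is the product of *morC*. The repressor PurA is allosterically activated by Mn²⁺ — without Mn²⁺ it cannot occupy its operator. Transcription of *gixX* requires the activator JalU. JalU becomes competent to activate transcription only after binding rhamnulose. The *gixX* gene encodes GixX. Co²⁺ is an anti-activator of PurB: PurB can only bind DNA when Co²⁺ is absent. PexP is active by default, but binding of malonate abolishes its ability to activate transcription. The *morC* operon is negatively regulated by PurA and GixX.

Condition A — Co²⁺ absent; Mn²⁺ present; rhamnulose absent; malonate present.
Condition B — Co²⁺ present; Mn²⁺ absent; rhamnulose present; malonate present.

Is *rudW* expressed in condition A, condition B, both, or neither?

Condition A:
Co²⁺ is absent, so PurB is active.
Mn²⁺ is present, so PurA is active.
Rhamnulose is absent, so JalU is inactive.
Required activator JalU is absent, so *gixX* is not transcribed.
So GixX is not produced.
With repressor PurA bound, *morC* is not transcribed.
So MorC is not produced.
Malonate is present, so PexP is inactive.
Activator PurB is present, so *rudW* is transcribed.
→ *rudW* is ON in A.
Condition B:
Co²⁺ is present, so PurB is inactive.
Mn²⁺ is absent, so PurA is inactive.
Rhamnulose is present, so JalU is active.
No repressor is bound and JalU is active, so *gixX* is transcribed.
So GixX is produced and active.
With repressor GixX bound, *morC* is not transcribed.
So MorC is not produced.
Malonate is present, so PexP is inactive.
No activator is available at the *rudW* promoter, so *rudW* is not transcribed.
→ *rudW* is OFF in B.

A only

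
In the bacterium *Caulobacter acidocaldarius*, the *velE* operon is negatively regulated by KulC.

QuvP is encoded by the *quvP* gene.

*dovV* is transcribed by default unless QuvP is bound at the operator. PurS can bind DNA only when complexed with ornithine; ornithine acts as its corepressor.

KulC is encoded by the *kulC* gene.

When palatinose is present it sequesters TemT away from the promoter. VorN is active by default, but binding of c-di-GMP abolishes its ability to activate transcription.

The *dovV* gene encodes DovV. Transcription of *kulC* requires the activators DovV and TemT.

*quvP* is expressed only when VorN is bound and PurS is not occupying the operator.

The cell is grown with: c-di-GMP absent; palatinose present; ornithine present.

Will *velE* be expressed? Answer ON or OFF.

c-di-GMP is absent, so VorN is active.
Ornithine is present, so PurS is active.
With repressor PurS bound, *quvP* is not transcribed.
So QuvP is not produced.
With no repressor bound, *dovV* is transcribed.
So DovV is produced and active.
Palatinose is present, so TemT is inactive.
Required activator TemT is absent, so *kulC* is not transcribed.
So KulC is not produced.
With no repressor bound, *velE* is transcribed.

ON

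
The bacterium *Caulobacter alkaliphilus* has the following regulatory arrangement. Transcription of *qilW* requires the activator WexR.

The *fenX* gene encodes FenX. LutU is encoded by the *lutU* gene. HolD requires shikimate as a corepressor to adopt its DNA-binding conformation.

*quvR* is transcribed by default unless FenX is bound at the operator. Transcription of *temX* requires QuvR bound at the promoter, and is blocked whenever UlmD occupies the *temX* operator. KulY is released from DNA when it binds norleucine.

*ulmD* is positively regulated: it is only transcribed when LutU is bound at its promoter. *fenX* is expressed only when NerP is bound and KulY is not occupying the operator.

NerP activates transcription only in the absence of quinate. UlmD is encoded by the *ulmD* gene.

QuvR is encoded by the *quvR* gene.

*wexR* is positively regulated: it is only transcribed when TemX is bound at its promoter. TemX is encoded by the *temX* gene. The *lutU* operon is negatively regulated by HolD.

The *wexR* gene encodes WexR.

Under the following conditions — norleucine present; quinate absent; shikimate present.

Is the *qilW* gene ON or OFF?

OFF

Quinate is absent, so NerP is active.
Norleucine is present, so KulY is inactive.
No repressor is bound and NerP is active, so *fenX* is transcribed.
So FenX is produced and active.
With repressor FenX bound, *quvR* is not transcribed.
So QuvR is not produced.
Shikimate is present, so HolD is active.
With repressor HolD bound, *lutU* is not transcribed.
So LutU is not produced.
Required activator LutU is absent, so *ulmD* is not transcribed.
So UlmD is not produced.
Required activator QuvR is absent, so *temX* is not transcribed.
So TemX is not produced.
Required activator TemX is absent, so *wexR* is not transcribed.
So WexR is not produced.
Required activator WexR is absent, so *qilW* is not transcribed.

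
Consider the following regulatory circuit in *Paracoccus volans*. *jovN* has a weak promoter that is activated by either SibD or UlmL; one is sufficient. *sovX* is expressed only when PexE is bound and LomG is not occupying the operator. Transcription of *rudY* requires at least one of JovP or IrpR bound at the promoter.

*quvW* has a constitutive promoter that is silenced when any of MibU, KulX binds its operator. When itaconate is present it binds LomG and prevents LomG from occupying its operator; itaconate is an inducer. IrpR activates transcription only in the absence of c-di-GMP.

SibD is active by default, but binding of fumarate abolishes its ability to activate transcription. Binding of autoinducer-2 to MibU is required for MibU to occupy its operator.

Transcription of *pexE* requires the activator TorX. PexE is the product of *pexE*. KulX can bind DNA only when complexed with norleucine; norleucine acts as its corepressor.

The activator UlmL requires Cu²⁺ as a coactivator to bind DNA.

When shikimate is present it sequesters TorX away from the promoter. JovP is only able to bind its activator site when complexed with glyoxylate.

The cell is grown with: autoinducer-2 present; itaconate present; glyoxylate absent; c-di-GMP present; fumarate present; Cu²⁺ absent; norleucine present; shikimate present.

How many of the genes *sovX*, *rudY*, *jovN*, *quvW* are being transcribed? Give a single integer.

Itaconate is present, so LomG is inactive.
Shikimate is present, so TorX is inactive.
Required activator TorX is absent, so *pexE* is not transcribed.
So PexE is not produced.
Required activator PexE is absent, so *sovX* is not transcribed.
→ *sovX* is OFF.
Glyoxylate is absent, so JovP is inactive.
c-di-GMP is present, so IrpR is inactive.
No activator is available at the *rudY* promoter, so *rudY* is not transcribed.
→ *rudY* is OFF.
Fumarate is present, so SibD is inactive.
Cu²⁺ is absent, so UlmL is inactive.
No activator is available at the *jovN* promoter, so *jovN* is not transcribed.
→ *jovN* is OFF.
Autoinducer-2 is present, so MibU is active.
Norleucine is present, so KulX is active.
With repressor MibU bound, *quvW* is not transcribed.
→ *quvW* is OFF.
0 of the 4 genes are transcribed.

0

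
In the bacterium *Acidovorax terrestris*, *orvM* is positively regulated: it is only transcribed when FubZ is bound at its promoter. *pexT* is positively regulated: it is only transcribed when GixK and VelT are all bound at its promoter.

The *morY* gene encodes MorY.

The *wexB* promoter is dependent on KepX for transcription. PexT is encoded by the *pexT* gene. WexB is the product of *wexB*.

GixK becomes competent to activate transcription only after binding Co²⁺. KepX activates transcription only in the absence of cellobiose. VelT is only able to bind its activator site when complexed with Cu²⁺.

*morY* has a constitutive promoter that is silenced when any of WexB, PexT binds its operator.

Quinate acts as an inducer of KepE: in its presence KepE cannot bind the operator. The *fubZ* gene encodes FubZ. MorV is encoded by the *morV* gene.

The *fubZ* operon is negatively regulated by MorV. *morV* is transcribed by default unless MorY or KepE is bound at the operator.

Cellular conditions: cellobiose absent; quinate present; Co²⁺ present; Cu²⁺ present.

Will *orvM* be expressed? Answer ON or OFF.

Cellobiose is absent, so KepX is active.
No repressor is bound and KepX is active, so *wexB* is transcribed.
So WexB is produced and active.
Co²⁺ is present, so GixK is active.
Cu²⁺ is present, so VelT is active.
No repressor is bound and GixK and VelT are active, so *pexT* is transcribed.
So PexT is produced and active.
With repressor WexB bound, *morY* is not transcribed.
So MorY is not produced.
Quinate is present, so KepE is inactive.
With no repressor bound, *morV* is transcribed.
So MorV is produced and active.
With repressor MorV bound, *fubZ* is not transcribed.
So FubZ is not produced.
Required activator FubZ is absent, so *orvM* is not transcribed.

OFF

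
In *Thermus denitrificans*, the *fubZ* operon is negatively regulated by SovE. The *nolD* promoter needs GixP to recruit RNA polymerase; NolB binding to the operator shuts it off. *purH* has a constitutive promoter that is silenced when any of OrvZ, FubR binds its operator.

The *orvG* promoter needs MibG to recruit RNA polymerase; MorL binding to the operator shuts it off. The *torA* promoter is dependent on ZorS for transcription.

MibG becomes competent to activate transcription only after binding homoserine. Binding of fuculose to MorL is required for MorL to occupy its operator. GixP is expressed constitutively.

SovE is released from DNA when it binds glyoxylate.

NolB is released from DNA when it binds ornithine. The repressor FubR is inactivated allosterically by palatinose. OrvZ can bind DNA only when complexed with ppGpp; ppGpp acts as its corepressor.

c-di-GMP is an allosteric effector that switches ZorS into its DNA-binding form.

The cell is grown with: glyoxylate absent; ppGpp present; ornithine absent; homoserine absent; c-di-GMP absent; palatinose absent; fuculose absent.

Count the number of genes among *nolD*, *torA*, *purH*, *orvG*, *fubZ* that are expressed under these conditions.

Ornithine is absent, so NolB is active.
GixP is produced constitutively and is active.
With repressor NolB bound, *nolD* is not transcribed.
→ *nolD* is OFF.
c-di-GMP is absent, so ZorS is inactive.
Required activator ZorS is absent, so *torA* is not transcribed.
→ *torA* is OFF.
ppGpp is present, so OrvZ is active.
Palatinose is absent, so FubR is active.
With repressor OrvZ bound, *purH* is not transcribed.
→ *purH* is OFF.
Homoserine is absent, so MibG is inactive.
Fuculose is absent, so MorL is inactive.
Required activator MibG is absent, so *orvG* is not transcribed.
→ *orvG* is OFF.
Glyoxylate is absent, so SovE is active.
With repressor SovE bound, *fubZ* is not transcribed.
→ *fubZ* is OFF.
0 of the 5 genes are transcribed.

0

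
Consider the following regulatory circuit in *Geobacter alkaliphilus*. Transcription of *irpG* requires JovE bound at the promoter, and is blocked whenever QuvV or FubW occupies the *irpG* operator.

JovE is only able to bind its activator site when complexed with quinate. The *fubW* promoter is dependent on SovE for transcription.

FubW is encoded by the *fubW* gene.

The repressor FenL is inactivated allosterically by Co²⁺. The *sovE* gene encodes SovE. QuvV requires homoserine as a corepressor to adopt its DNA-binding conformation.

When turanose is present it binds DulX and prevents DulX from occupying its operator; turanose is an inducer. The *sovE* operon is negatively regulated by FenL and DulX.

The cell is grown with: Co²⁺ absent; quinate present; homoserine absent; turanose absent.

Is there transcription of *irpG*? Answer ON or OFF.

ON

Quinate is present, so JovE is active.
Homoserine is absent, so QuvV is inactive.
Co²⁺ is absent, so FenL is active.
Turanose is absent, so DulX is active.
With repressor FenL bound, *sovE* is not transcribed.
So SovE is not produced.
Required activator SovE is absent, so *fubW* is not transcribed.
So FubW is not produced.
No repressor is bound and JovE is active, so *irpG* is transcribed.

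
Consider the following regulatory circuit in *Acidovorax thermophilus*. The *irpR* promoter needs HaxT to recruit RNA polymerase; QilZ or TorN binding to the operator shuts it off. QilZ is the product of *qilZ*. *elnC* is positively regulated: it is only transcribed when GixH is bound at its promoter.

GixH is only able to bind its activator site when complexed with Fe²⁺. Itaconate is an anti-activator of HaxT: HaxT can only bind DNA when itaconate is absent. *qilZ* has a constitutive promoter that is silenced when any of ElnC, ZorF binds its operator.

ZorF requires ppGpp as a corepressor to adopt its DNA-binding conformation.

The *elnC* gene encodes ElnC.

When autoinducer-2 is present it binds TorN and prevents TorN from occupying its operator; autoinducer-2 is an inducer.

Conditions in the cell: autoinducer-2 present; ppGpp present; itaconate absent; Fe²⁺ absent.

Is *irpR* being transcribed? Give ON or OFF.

Fe²⁺ is absent, so GixH is inactive.
Required activator GixH is absent, so *elnC* is not transcribed.
So ElnC is not produced.
ppGpp is present, so ZorF is active.
With repressor ZorF bound, *qilZ* is not transcribed.
So QilZ is not produced.
Itaconate is absent, so HaxT is active.
Autoinducer-2 is present, so TorN is inactive.
No repressor is bound and HaxT is active, so *irpR* is transcribed.

ON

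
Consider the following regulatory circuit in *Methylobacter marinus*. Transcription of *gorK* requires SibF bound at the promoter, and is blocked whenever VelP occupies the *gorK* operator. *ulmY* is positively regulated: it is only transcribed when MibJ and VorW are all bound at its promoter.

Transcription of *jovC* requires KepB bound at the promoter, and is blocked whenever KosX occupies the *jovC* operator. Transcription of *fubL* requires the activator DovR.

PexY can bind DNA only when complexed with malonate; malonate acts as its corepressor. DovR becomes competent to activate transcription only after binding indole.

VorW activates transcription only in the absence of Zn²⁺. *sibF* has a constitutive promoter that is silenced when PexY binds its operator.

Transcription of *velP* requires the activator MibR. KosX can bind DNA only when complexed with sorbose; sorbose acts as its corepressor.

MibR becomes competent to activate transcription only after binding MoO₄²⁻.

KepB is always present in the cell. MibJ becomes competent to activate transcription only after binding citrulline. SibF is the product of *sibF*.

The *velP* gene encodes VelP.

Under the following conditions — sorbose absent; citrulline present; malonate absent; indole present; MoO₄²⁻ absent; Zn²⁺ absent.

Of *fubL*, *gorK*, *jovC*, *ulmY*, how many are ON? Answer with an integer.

4

Indole is present, so DovR is active.
No repressor is bound and DovR is active, so *fubL* is transcribed.
→ *fubL* is ON.
Malonate is absent, so PexY is inactive.
With no repressor bound, *sibF* is transcribed.
So SibF is produced and active.
MoO₄²⁻ is absent, so MibR is inactive.
Required activator MibR is absent, so *velP* is not transcribed.
So VelP is not produced.
No repressor is bound and SibF is active, so *gorK* is transcribed.
→ *gorK* is ON.
KepB is produced constitutively and is active.
Sorbose is absent, so KosX is inactive.
No repressor is bound and KepB is active, so *jovC* is transcribed.
→ *jovC* is ON.
Citrulline is present, so MibJ is active.
Zn²⁺ is absent, so VorW is active.
No repressor is bound and MibJ and VorW are active, so *ulmY* is transcribed.
→ *ulmY* is ON.
4 of the 4 genes are transcribed.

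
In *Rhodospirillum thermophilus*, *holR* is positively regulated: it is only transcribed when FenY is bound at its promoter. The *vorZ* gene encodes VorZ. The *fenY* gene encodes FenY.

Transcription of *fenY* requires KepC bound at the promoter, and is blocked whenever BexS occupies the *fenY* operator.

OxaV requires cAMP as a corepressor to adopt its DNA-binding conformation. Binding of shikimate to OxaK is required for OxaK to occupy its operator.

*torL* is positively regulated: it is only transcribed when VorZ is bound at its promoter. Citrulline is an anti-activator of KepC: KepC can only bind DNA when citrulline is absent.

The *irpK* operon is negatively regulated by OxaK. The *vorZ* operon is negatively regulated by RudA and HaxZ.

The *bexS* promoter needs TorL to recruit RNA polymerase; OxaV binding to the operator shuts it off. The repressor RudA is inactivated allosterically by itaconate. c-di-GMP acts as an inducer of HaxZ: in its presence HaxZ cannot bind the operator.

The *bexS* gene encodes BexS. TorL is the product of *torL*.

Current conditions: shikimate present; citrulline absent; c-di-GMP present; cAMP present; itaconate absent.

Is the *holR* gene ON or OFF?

ON

Itaconate is absent, so RudA is active.
c-di-GMP is present, so HaxZ is inactive.
With repressor RudA bound, *vorZ* is not transcribed.
So VorZ is not produced.
Required activator VorZ is absent, so *torL* is not transcribed.
So TorL is not produced.
cAMP is present, so OxaV is active.
With repressor OxaV bound, *bexS* is not transcribed.
So BexS is not produced.
Citrulline is absent, so KepC is active.
No repressor is bound and KepC is active, so *fenY* is transcribed.
So FenY is produced and active.
No repressor is bound and FenY is active, so *holR* is transcribed.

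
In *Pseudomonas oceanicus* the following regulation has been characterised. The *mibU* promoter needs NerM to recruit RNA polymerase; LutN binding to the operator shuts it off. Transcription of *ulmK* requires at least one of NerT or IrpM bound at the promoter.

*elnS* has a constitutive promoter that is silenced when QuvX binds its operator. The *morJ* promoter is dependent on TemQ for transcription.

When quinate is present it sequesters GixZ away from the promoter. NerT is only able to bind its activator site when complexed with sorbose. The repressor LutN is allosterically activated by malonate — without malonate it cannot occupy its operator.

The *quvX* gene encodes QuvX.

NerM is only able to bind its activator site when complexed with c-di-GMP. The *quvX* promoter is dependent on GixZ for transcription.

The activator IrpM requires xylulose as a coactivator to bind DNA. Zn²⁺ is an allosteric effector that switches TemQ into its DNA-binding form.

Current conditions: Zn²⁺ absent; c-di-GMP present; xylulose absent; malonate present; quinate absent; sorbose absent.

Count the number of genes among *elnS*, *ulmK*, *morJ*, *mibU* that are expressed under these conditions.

Quinate is absent, so GixZ is active.
No repressor is bound and GixZ is active, so *quvX* is transcribed.
So QuvX is produced and active.
With repressor QuvX bound, *elnS* is not transcribed.
→ *elnS* is OFF.
Sorbose is absent, so NerT is inactive.
Xylulose is absent, so IrpM is inactive.
No activator is available at the *ulmK* promoter, so *ulmK* is not transcribed.
→ *ulmK* is OFF.
Zn²⁺ is absent, so TemQ is inactive.
Required activator TemQ is absent, so *morJ* is not transcribed.
→ *morJ* is OFF.
c-di-GMP is present, so NerM is active.
Malonate is present, so LutN is active.
With repressor LutN bound, *mibU* is not transcribed.
→ *mibU* is OFF.
0 of the 4 genes are transcribed.

0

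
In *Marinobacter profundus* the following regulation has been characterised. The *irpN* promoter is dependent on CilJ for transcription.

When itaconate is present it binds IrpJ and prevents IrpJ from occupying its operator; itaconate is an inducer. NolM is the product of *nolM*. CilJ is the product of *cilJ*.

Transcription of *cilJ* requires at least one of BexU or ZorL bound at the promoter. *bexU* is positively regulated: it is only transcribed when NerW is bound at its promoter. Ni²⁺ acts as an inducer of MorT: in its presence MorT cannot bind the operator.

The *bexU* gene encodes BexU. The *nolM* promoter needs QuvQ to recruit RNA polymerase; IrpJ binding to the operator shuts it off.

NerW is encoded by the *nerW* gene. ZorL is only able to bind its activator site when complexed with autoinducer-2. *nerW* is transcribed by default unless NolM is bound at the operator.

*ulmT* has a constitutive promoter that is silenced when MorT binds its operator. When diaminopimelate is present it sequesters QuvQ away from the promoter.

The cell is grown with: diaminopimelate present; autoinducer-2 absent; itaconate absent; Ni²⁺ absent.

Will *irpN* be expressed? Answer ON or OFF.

ON

Itaconate is absent, so IrpJ is active.
Diaminopimelate is present, so QuvQ is inactive.
With repressor IrpJ bound, *nolM* is not transcribed.
So NolM is not produced.
With no repressor bound, *nerW* is transcribed.
So NerW is produced and active.
No repressor is bound and NerW is active, so *bexU* is transcribed.
So BexU is produced and active.
Autoinducer-2 is absent, so ZorL is inactive.
Activator BexU is present, so *cilJ* is transcribed.
So CilJ is produced and active.
No repressor is bound and CilJ is active, so *irpN* is transcribed.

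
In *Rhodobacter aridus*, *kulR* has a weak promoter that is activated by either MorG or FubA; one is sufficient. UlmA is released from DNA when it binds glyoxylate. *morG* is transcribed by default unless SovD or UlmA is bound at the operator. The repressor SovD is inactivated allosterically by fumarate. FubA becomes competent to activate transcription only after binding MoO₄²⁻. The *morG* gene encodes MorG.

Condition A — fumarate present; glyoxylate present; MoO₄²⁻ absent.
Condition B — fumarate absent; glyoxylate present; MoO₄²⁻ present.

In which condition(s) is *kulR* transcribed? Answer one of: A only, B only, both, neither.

Condition A:
Fumarate is present, so SovD is inactive.
Glyoxylate is present, so UlmA is inactive.
With no repressor bound, *morG* is transcribed.
So MorG is produced and active.
MoO₄²⁻ is absent, so FubA is inactive.
Activator MorG is present, so *kulR* is transcribed.
→ *kulR* is ON in A.
Condition B:
Fumarate is absent, so SovD is active.
Glyoxylate is present, so UlmA is inactive.
With repressor SovD bound, *morG* is not transcribed.
So MorG is not produced.
MoO₄²⁻ is present, so FubA is active.
Activator FubA is present, so *kulR* is transcribed.
→ *kulR* is ON in B.

both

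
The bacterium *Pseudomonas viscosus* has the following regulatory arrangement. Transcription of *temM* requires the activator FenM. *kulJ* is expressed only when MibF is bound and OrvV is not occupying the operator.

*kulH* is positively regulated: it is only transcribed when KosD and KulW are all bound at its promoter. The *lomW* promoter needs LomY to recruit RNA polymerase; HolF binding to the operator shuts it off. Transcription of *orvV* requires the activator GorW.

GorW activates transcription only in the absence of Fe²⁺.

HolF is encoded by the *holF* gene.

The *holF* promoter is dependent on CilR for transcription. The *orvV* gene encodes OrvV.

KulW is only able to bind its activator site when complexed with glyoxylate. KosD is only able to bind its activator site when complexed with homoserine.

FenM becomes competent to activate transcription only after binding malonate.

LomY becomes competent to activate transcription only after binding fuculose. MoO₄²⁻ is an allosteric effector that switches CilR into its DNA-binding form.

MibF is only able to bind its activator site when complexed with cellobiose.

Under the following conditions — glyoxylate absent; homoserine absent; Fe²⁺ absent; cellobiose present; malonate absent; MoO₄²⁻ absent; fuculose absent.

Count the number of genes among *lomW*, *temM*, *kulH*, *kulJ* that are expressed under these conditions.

0

Fuculose is absent, so LomY is inactive.
MoO₄²⁻ is absent, so CilR is inactive.
Required activator CilR is absent, so *holF* is not transcribed.
So HolF is not produced.
Required activator LomY is absent, so *lomW* is not transcribed.
→ *lomW* is OFF.
Malonate is absent, so FenM is inactive.
Required activator FenM is absent, so *temM* is not transcribed.
→ *temM* is OFF.
Homoserine is absent, so KosD is inactive.
Glyoxylate is absent, so KulW is inactive.
Required activator KosD is absent, so *kulH* is not transcribed.
→ *kulH* is OFF.
Fe²⁺ is absent, so GorW is active.
No repressor is bound and GorW is active, so *orvV* is transcribed.
So OrvV is produced and active.
Cellobiose is present, so MibF is active.
With repressor OrvV bound, *kulJ* is not transcribed.
→ *kulJ* is OFF.
0 of the 4 genes are transcribed.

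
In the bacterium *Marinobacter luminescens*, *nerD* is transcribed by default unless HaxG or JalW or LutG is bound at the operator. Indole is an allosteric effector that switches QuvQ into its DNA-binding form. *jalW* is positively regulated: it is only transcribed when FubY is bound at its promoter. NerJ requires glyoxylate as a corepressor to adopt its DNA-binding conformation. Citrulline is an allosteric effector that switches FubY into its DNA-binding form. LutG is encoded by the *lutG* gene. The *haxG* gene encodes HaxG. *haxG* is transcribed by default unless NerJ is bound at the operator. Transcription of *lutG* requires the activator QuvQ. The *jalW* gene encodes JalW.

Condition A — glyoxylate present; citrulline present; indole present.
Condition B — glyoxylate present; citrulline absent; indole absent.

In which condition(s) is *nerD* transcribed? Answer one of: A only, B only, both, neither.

Condition A:
Glyoxylate is present, so NerJ is active.
With repressor NerJ bound, *haxG* is not transcribed.
So HaxG is not produced.
Citrulline is present, so FubY is active.
No repressor is bound and FubY is active, so *jalW* is transcribed.
So JalW is produced and active.
Indole is present, so QuvQ is active.
No repressor is bound and QuvQ is active, so *lutG* is transcribed.
So LutG is produced and active.
With repressor JalW bound, *nerD* is not transcribed.
→ *nerD* is OFF in A.
Condition B:
Glyoxylate is present, so NerJ is active.
With repressor NerJ bound, *haxG* is not transcribed.
So HaxG is not produced.
Citrulline is absent, so FubY is inactive.
Required activator FubY is absent, so *jalW* is not transcribed.
So JalW is not produced.
Indole is absent, so QuvQ is inactive.
Required activator QuvQ is absent, so *lutG* is not transcribed.
So LutG is not produced.
With no repressor bound, *nerD* is transcribed.
→ *nerD* is ON in B.

B only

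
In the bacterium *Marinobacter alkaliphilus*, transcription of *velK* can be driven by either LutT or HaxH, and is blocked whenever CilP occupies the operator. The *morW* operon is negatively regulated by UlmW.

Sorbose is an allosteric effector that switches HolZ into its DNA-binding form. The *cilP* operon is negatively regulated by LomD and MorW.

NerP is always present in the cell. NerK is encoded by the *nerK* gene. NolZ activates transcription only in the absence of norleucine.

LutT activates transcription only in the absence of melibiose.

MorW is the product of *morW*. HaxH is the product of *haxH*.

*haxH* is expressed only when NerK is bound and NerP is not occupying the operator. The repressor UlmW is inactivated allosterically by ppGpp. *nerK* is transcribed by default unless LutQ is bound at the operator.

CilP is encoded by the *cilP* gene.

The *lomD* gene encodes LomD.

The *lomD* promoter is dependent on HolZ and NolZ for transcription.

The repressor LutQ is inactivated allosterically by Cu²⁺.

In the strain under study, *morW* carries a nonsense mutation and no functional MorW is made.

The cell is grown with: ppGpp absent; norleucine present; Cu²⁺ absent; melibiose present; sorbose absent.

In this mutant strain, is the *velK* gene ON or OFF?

Melibiose is present, so LutT is inactive.
Cu²⁺ is absent, so LutQ is active.
With repressor LutQ bound, *nerK* is not transcribed.
So NerK is not produced.
NerP is produced constitutively and is active.
With repressor NerP bound, *haxH* is not transcribed.
So HaxH is not produced.
Sorbose is absent, so HolZ is inactive.
Norleucine is present, so NolZ is inactive.
Required activator HolZ is absent, so *lomD* is not transcribed.
So LomD is not produced.
MorW is non-functional in this strain, so it has no effect.
With no repressor bound, *cilP* is transcribed.
So CilP is produced and active.
With repressor CilP bound, *velK* is not transcribed.

OFF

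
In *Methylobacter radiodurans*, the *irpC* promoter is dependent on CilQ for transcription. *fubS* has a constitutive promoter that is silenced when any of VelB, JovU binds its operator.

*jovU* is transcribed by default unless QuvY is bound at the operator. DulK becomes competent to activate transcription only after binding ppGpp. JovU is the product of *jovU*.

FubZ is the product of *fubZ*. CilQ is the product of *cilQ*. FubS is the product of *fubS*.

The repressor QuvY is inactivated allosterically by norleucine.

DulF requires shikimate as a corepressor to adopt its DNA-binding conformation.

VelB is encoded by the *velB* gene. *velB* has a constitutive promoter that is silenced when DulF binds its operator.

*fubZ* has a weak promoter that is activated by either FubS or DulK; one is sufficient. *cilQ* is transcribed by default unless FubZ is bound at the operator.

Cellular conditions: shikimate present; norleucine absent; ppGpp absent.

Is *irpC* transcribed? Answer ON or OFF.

Shikimate is present, so DulF is active.
With repressor DulF bound, *velB* is not transcribed.
So VelB is not produced.
Norleucine is absent, so QuvY is active.
With repressor QuvY bound, *jovU* is not transcribed.
So JovU is not produced.
With no repressor bound, *fubS* is transcribed.
So FubS is produced and active.
ppGpp is absent, so DulK is inactive.
Activator FubS is present, so *fubZ* is transcribed.
So FubZ is produced and active.
With repressor FubZ bound, *cilQ* is not transcribed.
So CilQ is not produced.
Required activator CilQ is absent, so *irpC* is not transcribed.

OFF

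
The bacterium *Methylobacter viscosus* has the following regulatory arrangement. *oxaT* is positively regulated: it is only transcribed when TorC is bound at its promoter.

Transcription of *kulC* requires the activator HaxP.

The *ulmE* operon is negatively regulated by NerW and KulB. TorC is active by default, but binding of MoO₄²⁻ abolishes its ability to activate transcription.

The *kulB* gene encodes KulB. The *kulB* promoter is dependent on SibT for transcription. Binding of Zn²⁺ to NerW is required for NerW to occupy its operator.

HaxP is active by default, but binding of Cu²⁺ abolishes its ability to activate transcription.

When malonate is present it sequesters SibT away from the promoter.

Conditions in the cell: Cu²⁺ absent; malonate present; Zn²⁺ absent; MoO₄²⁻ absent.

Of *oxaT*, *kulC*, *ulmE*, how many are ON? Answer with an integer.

MoO₄²⁻ is absent, so TorC is active.
No repressor is bound and TorC is active, so *oxaT* is transcribed.
→ *oxaT* is ON.
Cu²⁺ is absent, so HaxP is active.
No repressor is bound and HaxP is active, so *kulC* is transcribed.
→ *kulC* is ON.
Zn²⁺ is absent, so NerW is inactive.
Malonate is present, so SibT is inactive.
Required activator SibT is absent, so *kulB* is not transcribed.
So KulB is not produced.
With no repressor bound, *ulmE* is transcribed.
→ *ulmE* is ON.
3 of the 3 genes are transcribed.

3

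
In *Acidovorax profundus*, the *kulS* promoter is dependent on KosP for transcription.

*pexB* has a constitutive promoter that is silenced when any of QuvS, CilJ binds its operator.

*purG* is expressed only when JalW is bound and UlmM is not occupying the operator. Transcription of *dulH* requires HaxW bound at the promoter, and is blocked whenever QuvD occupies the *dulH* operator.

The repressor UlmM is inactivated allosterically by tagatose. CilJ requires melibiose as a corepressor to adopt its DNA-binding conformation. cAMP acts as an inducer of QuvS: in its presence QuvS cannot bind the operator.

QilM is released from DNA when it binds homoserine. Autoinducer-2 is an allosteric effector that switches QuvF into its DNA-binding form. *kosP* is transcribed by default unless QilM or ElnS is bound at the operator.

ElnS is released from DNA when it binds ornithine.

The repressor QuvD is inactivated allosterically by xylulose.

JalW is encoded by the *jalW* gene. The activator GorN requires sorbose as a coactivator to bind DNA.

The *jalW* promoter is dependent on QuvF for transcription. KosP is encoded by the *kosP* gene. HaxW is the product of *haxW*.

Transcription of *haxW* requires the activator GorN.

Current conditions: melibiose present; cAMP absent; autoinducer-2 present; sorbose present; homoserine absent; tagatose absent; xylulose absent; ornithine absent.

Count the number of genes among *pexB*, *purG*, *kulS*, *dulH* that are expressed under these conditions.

0

cAMP is absent, so QuvS is active.
Melibiose is present, so CilJ is active.
With repressor QuvS bound, *pexB* is not transcribed.
→ *pexB* is OFF.
Tagatose is absent, so UlmM is active.
Autoinducer-2 is present, so QuvF is active.
No repressor is bound and QuvF is active, so *jalW* is transcribed.
So JalW is produced and active.
With repressor UlmM bound, *purG* is not transcribed.
→ *purG* is OFF.
Homoserine is absent, so QilM is active.
Ornithine is absent, so ElnS is active.
With repressor QilM bound, *kosP* is not transcribed.
So KosP is not produced.
Required activator KosP is absent, so *kulS* is not transcribed.
→ *kulS* is OFF.
Xylulose is absent, so QuvD is active.
Sorbose is present, so GorN is active.
No repressor is bound and GorN is active, so *haxW* is transcribed.
So HaxW is produced and active.
With repressor QuvD bound, *dulH* is not transcribed.
→ *dulH* is OFF.
0 of the 4 genes are transcribed.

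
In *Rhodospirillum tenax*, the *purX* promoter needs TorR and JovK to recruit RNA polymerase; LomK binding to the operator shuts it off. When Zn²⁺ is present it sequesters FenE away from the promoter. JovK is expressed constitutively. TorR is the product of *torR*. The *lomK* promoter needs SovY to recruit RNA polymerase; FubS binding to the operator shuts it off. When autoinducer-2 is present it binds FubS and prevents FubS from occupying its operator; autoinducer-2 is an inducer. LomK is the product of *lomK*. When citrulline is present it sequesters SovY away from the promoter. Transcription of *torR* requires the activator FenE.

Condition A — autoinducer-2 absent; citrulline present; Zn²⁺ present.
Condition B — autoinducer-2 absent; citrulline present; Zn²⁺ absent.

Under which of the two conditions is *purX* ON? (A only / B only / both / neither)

B only

Condition A:
Autoinducer-2 is absent, so FubS is active.
Citrulline is present, so SovY is inactive.
With repressor FubS bound, *lomK* is not transcribed.
So LomK is not produced.
Zn²⁺ is present, so FenE is inactive.
Required activator FenE is absent, so *torR* is not transcribed.
So TorR is not produced.
JovK is produced constitutively and is active.
Required activator TorR is absent, so *purX* is not transcribed.
→ *purX* is OFF in A.
Condition B:
Autoinducer-2 is absent, so FubS is active.
Citrulline is present, so SovY is inactive.
With repressor FubS bound, *lomK* is not transcribed.
So LomK is not produced.
Zn²⁺ is absent, so FenE is active.
No repressor is bound and FenE is active, so *torR* is transcribed.
So TorR is produced and active.
JovK is produced constitutively and is active.
No repressor is bound and TorR and JovK are active, so *purX* is transcribed.
→ *purX* is ON in B.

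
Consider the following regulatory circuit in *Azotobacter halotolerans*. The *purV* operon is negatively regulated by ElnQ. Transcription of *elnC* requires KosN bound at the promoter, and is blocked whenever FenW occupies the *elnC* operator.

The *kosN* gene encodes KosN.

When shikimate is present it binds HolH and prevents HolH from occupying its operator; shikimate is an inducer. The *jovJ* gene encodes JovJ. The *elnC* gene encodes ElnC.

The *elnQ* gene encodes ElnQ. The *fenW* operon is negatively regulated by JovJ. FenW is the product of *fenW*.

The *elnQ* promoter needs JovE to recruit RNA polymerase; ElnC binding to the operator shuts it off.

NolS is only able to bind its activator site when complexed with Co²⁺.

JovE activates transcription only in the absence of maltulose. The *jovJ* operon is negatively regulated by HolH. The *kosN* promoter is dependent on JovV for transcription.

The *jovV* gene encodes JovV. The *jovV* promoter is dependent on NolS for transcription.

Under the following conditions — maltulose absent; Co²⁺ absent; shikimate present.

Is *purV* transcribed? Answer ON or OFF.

OFF

Shikimate is present, so HolH is inactive.
With no repressor bound, *jovJ* is transcribed.
So JovJ is produced and active.
With repressor JovJ bound, *fenW* is not transcribed.
So FenW is not produced.
Co²⁺ is absent, so NolS is inactive.
Required activator NolS is absent, so *jovV* is not transcribed.
So JovV is not produced.
Required activator JovV is absent, so *kosN* is not transcribed.
So KosN is not produced.
Required activator KosN is absent, so *elnC* is not transcribed.
So ElnC is not produced.
Maltulose is absent, so JovE is active.
No repressor is bound and JovE is active, so *elnQ* is transcribed.
So ElnQ is produced and active.
With repressor ElnQ bound, *purV* is not transcribed.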